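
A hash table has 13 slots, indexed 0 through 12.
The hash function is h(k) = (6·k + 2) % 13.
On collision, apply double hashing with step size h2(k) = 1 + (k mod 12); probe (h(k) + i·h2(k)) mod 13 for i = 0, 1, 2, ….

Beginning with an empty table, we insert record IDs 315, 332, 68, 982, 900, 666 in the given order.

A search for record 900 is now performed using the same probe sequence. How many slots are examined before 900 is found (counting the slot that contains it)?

2

315 hashes to 7; slot 7 is free → place at 7.
332 hashes to 5; slot 5 is free → place at 5.
68 hashes to 7, h2=9; 7 taken → place at 3.
982 hashes to 5, h2=11; 5,3 taken → place at 1.
900 hashes to 7, h2=1; 7 taken → place at 8.
666 hashes to 7, h2=7; 7,1,8 taken → place at 2.
Table: [., 982, 666, 68, ., 332, ., 315, 900, ., ., ., .]
Lookup 900: h=7, h2=1, probe 7,8 → found at 8.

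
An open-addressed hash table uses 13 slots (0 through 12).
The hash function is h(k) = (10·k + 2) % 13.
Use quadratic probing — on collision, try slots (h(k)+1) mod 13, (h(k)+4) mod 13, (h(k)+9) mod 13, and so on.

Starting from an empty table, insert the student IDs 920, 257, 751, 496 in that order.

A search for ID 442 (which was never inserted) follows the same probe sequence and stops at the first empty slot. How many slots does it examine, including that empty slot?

920 hashes to 11; slot 11 is free => place at 11.
257 hashes to 11; 11 taken => place at 12.
751 hashes to 11; 11,12 taken => place at 2.
496 hashes to 9; slot 9 is free => place at 9.
Table: [—, —, 751, —, —, —, —, —, —, 496, —, 920, 257]
Lookup 442: h=2, probe 2,3 → slot 3 empty, not found.

2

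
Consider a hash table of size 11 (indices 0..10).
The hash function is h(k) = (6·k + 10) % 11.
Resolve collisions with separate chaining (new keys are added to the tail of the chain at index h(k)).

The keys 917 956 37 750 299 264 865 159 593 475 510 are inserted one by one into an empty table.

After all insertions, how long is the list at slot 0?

Insert 917: h=1, bucket 1 empty -> new chain.
Insert 956: h=4, bucket 4 empty -> new chain.
Insert 37: h=1, bucket 1 nonempty -> append to chain.
Insert 750: h=0, bucket 0 empty -> new chain.
Insert 299: h=0, bucket 0 nonempty -> append to chain.
Insert 264: h=10, bucket 10 empty -> new chain.
Insert 865: h=8, bucket 8 empty -> new chain.
Insert 159: h=7, bucket 7 empty -> new chain.
Insert 593: h=4, bucket 4 nonempty -> append to chain.
Insert 475: h=0, bucket 0 nonempty -> append to chain.
Insert 510: h=1, bucket 1 nonempty -> append to chain.
Final buckets:
0: 750 -> 299 -> 475
1: 917 -> 37 -> 510
2: ∅
3: ∅
4: 956 -> 593
5: ∅
6: ∅
7: 159
8: 865
9: ∅
10: 264

3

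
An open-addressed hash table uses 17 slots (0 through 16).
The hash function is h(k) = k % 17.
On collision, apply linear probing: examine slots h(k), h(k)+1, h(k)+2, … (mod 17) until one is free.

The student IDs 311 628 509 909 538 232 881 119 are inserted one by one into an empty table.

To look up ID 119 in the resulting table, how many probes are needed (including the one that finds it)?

311: h=5 => slot 5
628: h=16 => slot 16
509: h=16, probe 16,0 => slot 0
909: h=8 => slot 8
538: h=11 => slot 11
232: h=11, probe 11,12 => slot 12
881: h=14 => slot 14
119: h=0, probe 0,1 => slot 1
Table: [509, 119, -, -, -, 311, -, -, 909, -, -, 538, 232, -, 881, -, 628]
Lookup 119: h=0, probe 0,1 → found at 1.

2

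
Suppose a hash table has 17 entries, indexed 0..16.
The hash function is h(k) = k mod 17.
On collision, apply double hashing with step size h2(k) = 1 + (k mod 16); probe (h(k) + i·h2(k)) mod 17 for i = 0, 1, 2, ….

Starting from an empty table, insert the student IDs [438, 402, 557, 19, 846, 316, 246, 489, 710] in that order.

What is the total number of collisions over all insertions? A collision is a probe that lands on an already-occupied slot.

438: h=13 => slot 13
402: h=11 => slot 11
557: h=13, h2=14, probe 13,10 => slot 10
19: h=2 => slot 2
846: h=13, h2=15, probe 13,11,9 => slot 9
316: h=10, h2=13, probe 10,6 => slot 6
246: h=8 => slot 8
489: h=13, h2=10, probe 13,6,16 => slot 16
710: h=13, h2=7, probe 13,3 => slot 3
Table: [-, -, 19, 710, -, -, 316, -, 246, 846, 557, 402, -, 438, -, -, 489]

7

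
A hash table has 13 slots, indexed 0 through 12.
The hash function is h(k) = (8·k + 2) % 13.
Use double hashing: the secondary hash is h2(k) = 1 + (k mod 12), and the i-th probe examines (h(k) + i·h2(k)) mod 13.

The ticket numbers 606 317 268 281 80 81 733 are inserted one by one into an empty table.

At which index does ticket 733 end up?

9

606 hashes to 1; slot 1 is free -> place at 1.
317 hashes to 3; slot 3 is free -> place at 3.
268 hashes to 1, h2=5; 1 taken -> place at 6.
281 hashes to 1, h2=6; 1 taken -> place at 7.
80 hashes to 5; slot 5 is free -> place at 5.
81 hashes to 0; slot 0 is free -> place at 0.
733 hashes to 3, h2=2; 3,5,7 taken -> place at 9.
Table: [81, 606, ., 317, ., 80, 268, 281, ., 733, ., ., .]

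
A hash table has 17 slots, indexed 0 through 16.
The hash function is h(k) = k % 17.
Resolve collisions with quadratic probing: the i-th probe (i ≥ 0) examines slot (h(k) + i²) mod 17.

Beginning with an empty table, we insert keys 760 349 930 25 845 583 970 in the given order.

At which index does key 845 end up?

760 hashes to 12; slot 12 is free => place at 12.
349 hashes to 9; slot 9 is free => place at 9.
930 hashes to 12; 12 taken => place at 13.
25 hashes to 8; slot 8 is free => place at 8.
845 hashes to 12; 12,13 taken => place at 16.
583 hashes to 5; slot 5 is free => place at 5.
970 hashes to 1; slot 1 is free => place at 1.
Table: [_, 970, _, _, _, 583, _, _, 25, 349, _, _, 760, 930, _, _, 845]

16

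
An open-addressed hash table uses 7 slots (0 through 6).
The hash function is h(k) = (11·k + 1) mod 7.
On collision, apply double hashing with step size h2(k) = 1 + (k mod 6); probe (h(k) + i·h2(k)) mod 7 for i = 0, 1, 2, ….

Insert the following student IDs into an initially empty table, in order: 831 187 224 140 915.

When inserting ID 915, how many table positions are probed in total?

4

Insert 831: h=0, slot 0 empty -> index 0.
Insert 187: h=0, h2=2, slot 0 occupied -> index 2.
Insert 224: h=1, slot 1 empty -> index 1.
Insert 140: h=1, h2=3, slot 1 occupied -> index 4.
Insert 915: h=0, h2=4, slots 0,4,1 occupied -> index 5.
Table: [831, 224, 187, —, 140, 915, —]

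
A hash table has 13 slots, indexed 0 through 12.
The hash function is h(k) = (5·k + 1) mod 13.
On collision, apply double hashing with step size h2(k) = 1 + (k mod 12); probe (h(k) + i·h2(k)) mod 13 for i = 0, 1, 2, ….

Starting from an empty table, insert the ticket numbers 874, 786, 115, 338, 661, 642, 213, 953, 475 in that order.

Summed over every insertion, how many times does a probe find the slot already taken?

874: h=3 → slot 3
786: h=5 → slot 5
115: h=4 → slot 4
338: h=1 → slot 1
661: h=4, h2=2, probe 4,6 → slot 6
642: h=0 → slot 0
213: h=0, h2=10, probe 0,10 → slot 10
953: h=8 → slot 8
475: h=10, h2=8, probe 10,5,0,8,3,11 → slot 11
Table: [642, 338, _, 874, 115, 786, 661, _, 953, _, 213, 475, _]

7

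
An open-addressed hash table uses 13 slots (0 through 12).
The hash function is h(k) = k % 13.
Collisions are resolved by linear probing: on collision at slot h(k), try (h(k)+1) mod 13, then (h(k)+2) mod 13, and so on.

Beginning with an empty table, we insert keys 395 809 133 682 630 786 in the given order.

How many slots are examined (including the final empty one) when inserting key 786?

3

395: h=5 => slot 5
809: h=3 => slot 3
133: h=3, probe 3,4 => slot 4
682: h=6 => slot 6
630: h=6, probe 6,7 => slot 7
786: h=6, probe 6,7,8 => slot 8
Table: [-, -, -, 809, 133, 395, 682, 630, 786, -, -, -, -]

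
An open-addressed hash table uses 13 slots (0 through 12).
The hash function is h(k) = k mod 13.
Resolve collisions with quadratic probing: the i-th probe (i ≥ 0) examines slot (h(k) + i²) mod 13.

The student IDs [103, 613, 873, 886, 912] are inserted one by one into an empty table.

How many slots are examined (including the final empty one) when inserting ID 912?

103: h=12 -> slot 12
613: h=2 -> slot 2
873: h=2, probe 2,3 -> slot 3
886: h=2, probe 2,3,6 -> slot 6
912: h=2, probe 2,3,6,11 -> slot 11
Table: [—, —, 613, 873, —, —, 886, —, —, —, —, 912, 103]

4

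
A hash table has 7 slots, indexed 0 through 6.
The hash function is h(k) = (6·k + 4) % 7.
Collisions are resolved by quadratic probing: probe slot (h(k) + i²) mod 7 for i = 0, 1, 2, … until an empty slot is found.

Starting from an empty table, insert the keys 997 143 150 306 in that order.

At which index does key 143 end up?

997: h=1 -> slot 1
143: h=1, probe 1,2 -> slot 2
150: h=1, probe 1,2,5 -> slot 5
306: h=6 -> slot 6
Table: [-, 997, 143, -, -, 150, 306]

2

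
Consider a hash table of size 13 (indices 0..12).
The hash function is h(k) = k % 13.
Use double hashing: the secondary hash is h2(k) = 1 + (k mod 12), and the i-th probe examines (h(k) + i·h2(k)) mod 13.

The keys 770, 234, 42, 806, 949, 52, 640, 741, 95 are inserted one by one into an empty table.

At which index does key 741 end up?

7

770: h=3 => slot 3
234: h=0 => slot 0
42: h=3, h2=7, probe 3,10 => slot 10
806: h=0, h2=3, probe 0,3,6 => slot 6
949: h=0, h2=2, probe 0,2 => slot 2
52: h=0, h2=5, probe 0,5 => slot 5
640: h=3, h2=5, probe 3,8 => slot 8
741: h=0, h2=10, probe 0,10,7 => slot 7
95: h=4 => slot 4
Table: [234, ∅, 949, 770, 95, 52, 806, 741, 640, ∅, 42, ∅, ∅]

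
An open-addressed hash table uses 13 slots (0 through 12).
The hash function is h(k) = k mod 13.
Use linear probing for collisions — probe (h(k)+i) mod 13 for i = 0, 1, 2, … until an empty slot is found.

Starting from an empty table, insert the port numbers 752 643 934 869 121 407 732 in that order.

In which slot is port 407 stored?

5

752: h=11 => slot 11
643: h=6 => slot 6
934: h=11, probe 11,12 => slot 12
869: h=11, probe 11,12,0 => slot 0
121: h=4 => slot 4
407: h=4, probe 4,5 => slot 5
732: h=4, probe 4,5,6,7 => slot 7
Table: [869, -, -, -, 121, 407, 643, 732, -, -, -, 752, 934]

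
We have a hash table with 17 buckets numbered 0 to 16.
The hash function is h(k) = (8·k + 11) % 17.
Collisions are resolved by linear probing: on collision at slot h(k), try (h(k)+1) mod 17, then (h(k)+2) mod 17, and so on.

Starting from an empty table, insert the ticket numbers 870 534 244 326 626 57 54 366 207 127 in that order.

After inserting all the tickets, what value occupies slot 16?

870: h=1 => slot 1
534: h=16 => slot 16
244: h=8 => slot 8
326: h=1, probe 1,2 => slot 2
626: h=4 => slot 4
57: h=8, probe 8,9 => slot 9
54: h=1, probe 1,2,3 => slot 3
366: h=15 => slot 15
207: h=1, probe 1,2,3,4,5 => slot 5
127: h=7 => slot 7
Table: [_, 870, 326, 54, 626, 207, _, 127, 244, 57, _, _, _, _, _, 366, 534]

534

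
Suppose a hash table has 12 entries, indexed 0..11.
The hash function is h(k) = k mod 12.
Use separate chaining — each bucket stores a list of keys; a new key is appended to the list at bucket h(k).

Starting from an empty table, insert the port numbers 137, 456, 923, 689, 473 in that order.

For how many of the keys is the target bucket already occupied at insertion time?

Insert 137: h=5, bucket 5 empty → new chain.
Insert 456: h=0, bucket 0 empty → new chain.
Insert 923: h=11, bucket 11 empty → new chain.
Insert 689: h=5, bucket 5 nonempty → append to chain.
Insert 473: h=5, bucket 5 nonempty → append to chain.
Final buckets:
0: 456
1: ∅
2: ∅
3: ∅
4: ∅
5: 137 -> 689 -> 473
6: ∅
7: ∅
8: ∅
9: ∅
10: ∅
11: 923

2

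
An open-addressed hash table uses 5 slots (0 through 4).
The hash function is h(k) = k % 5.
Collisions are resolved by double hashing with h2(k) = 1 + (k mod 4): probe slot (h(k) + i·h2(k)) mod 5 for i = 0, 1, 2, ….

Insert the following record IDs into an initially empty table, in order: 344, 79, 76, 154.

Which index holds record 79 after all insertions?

344: h=4 -> slot 4
79: h=4, h2=4, probe 4,3 -> slot 3
76: h=1 -> slot 1
154: h=4, h2=3, probe 4,2 -> slot 2
Table: [-, 76, 154, 79, 344]

3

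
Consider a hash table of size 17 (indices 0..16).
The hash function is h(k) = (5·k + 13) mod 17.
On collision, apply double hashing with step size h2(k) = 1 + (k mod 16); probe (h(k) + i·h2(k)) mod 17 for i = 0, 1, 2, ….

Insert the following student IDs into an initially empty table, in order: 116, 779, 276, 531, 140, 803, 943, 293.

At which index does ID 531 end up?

116 hashes to 15; slot 15 is free => place at 15.
779 hashes to 15, h2=12; 15 taken => place at 10.
276 hashes to 16; slot 16 is free => place at 16.
531 hashes to 16, h2=4; 16 taken => place at 3.
140 hashes to 16, h2=13; 16 taken => place at 12.
803 hashes to 16, h2=4; 16,3 taken => place at 7.
943 hashes to 2; slot 2 is free => place at 2.
293 hashes to 16, h2=6; 16 taken => place at 5.
Table: [-, -, 943, 531, -, 293, -, 803, -, -, 779, -, 140, -, -, 116, 276]

3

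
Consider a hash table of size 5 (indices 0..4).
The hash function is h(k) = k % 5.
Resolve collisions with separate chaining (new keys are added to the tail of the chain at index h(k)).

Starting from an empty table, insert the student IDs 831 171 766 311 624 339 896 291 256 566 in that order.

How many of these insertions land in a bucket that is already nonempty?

8

Insert 831: h=1, bucket 1 empty -> new chain.
Insert 171: h=1, bucket 1 nonempty -> append to chain.
Insert 766: h=1, bucket 1 nonempty -> append to chain.
Insert 311: h=1, bucket 1 nonempty -> append to chain.
Insert 624: h=4, bucket 4 empty -> new chain.
Insert 339: h=4, bucket 4 nonempty -> append to chain.
Insert 896: h=1, bucket 1 nonempty -> append to chain.
Insert 291: h=1, bucket 1 nonempty -> append to chain.
Insert 256: h=1, bucket 1 nonempty -> append to chain.
Insert 566: h=1, bucket 1 nonempty -> append to chain.
Final buckets:
0: ∅
1: 831 -> 171 -> 766 -> 311 -> 896 -> 291 -> 256 -> 566
2: ∅
3: ∅
4: 624 -> 339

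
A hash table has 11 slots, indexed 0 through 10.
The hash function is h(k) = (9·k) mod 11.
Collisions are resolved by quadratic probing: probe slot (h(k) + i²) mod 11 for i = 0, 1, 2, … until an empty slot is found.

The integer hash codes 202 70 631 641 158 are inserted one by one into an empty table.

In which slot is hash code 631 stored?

202 hashes to 3; slot 3 is free -> place at 3.
70 hashes to 3; 3 taken -> place at 4.
631 hashes to 3; 3,4 taken -> place at 7.
641 hashes to 5; slot 5 is free -> place at 5.
158 hashes to 3; 3,4,7 taken -> place at 1.
Table: [_, 158, _, 202, 70, 641, _, 631, _, _, _]

7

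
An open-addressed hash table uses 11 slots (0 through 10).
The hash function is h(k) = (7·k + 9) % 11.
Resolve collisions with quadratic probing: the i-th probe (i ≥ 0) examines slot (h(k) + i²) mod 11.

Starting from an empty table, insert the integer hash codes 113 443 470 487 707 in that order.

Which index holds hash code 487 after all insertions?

113 hashes to 8; slot 8 is free => place at 8.
443 hashes to 8; 8 taken => place at 9.
470 hashes to 10; slot 10 is free => place at 10.
487 hashes to 8; 8,9 taken => place at 1.
707 hashes to 8; 8,9,1 taken => place at 6.
Table: [-, 487, -, -, -, -, 707, -, 113, 443, 470]

1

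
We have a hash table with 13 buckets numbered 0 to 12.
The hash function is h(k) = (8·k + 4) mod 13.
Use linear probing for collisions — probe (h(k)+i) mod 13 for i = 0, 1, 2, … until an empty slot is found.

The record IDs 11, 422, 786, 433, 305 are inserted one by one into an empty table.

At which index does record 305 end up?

11 hashes to 1; slot 1 is free => place at 1.
422 hashes to 0; slot 0 is free => place at 0.
786 hashes to 0; 0,1 taken => place at 2.
433 hashes to 10; slot 10 is free => place at 10.
305 hashes to 0; 0,1,2 taken => place at 3.
Table: [422, 11, 786, 305, -, -, -, -, -, -, 433, -, -]

3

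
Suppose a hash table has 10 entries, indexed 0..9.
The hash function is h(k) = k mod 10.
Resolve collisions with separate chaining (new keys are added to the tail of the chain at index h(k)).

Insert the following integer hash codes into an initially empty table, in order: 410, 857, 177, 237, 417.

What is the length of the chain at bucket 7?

4

410 -> bucket 0
857 -> bucket 7
177 -> bucket 7 (collision)
237 -> bucket 7 (collision)
417 -> bucket 7 (collision)
Final buckets:
0: 410
1: —
2: —
3: —
4: —
5: —
6: —
7: 857 -> 177 -> 237 -> 417
8: —
9: —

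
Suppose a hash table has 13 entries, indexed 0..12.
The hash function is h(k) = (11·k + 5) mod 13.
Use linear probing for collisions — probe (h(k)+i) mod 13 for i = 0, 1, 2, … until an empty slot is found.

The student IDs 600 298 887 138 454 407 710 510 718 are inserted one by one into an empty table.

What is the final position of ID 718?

Insert 600: h=1, slot 1 empty => index 1.
Insert 298: h=7, slot 7 empty => index 7.
Insert 887: h=12, slot 12 empty => index 12.
Insert 138: h=2, slot 2 empty => index 2.
Insert 454: h=7, slot 7 occupied => index 8.
Insert 407: h=10, slot 10 empty => index 10.
Insert 710: h=2, slot 2 occupied => index 3.
Insert 510: h=12, slot 12 occupied => index 0.
Insert 718: h=12, slots 12,0,1,2,3 occupied => index 4.
Table: [510, 600, 138, 710, 718, —, —, 298, 454, —, 407, —, 887]

4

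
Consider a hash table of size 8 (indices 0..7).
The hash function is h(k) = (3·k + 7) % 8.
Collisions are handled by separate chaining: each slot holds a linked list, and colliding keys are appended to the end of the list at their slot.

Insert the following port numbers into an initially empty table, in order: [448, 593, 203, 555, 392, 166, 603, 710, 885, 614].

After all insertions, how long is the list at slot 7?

Insert 448: h=7, bucket 7 empty -> new chain.
Insert 593: h=2, bucket 2 empty -> new chain.
Insert 203: h=0, bucket 0 empty -> new chain.
Insert 555: h=0, bucket 0 nonempty -> append to chain.
Insert 392: h=7, bucket 7 nonempty -> append to chain.
Insert 166: h=1, bucket 1 empty -> new chain.
Insert 603: h=0, bucket 0 nonempty -> append to chain.
Insert 710: h=1, bucket 1 nonempty -> append to chain.
Insert 885: h=6, bucket 6 empty -> new chain.
Insert 614: h=1, bucket 1 nonempty -> append to chain.
Final buckets:
0: 203 -> 555 -> 603
1: 166 -> 710 -> 614
2: 593
3: -
4: -
5: -
6: 885
7: 448 -> 392

2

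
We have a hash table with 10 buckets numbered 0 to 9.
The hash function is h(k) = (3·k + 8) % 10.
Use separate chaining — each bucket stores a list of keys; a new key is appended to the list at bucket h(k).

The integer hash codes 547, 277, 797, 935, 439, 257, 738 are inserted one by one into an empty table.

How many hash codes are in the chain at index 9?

547 → bucket 9
277 → bucket 9 (collision)
797 → bucket 9 (collision)
935 → bucket 3
439 → bucket 5
257 → bucket 9 (collision)
738 → bucket 2
Final buckets:
0: _
1: _
2: 738
3: 935
4: _
5: 439
6: _
7: _
8: _
9: 547 -> 277 -> 797 -> 257

4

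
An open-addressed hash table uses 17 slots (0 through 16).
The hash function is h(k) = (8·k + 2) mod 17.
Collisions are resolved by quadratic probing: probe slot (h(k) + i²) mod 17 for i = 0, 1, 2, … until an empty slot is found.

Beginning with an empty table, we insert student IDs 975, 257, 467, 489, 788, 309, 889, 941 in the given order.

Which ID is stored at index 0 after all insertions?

Insert 975: h=16, slot 16 empty -> index 16.
Insert 257: h=1, slot 1 empty -> index 1.
Insert 467: h=15, slot 15 empty -> index 15.
Insert 489: h=4, slot 4 empty -> index 4.
Insert 788: h=16, slot 16 occupied -> index 0.
Insert 309: h=9, slot 9 empty -> index 9.
Insert 889: h=8, slot 8 empty -> index 8.
Insert 941: h=16, slots 16,0 occupied -> index 3.
Table: [788, 257, ., 941, 489, ., ., ., 889, 309, ., ., ., ., ., 467, 975]

788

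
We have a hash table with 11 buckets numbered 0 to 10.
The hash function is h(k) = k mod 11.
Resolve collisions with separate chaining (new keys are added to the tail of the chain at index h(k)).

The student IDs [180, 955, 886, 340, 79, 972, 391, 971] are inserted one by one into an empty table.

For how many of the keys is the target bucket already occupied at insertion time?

2

Insert 180: h=4, bucket 4 empty → new chain.
Insert 955: h=9, bucket 9 empty → new chain.
Insert 886: h=6, bucket 6 empty → new chain.
Insert 340: h=10, bucket 10 empty → new chain.
Insert 79: h=2, bucket 2 empty → new chain.
Insert 972: h=4, bucket 4 nonempty → append to chain.
Insert 391: h=6, bucket 6 nonempty → append to chain.
Insert 971: h=3, bucket 3 empty → new chain.
Final buckets:
0: .
1: .
2: 79
3: 971
4: 180 -> 972
5: .
6: 886 -> 391
7: .
8: .
9: 955
10: 340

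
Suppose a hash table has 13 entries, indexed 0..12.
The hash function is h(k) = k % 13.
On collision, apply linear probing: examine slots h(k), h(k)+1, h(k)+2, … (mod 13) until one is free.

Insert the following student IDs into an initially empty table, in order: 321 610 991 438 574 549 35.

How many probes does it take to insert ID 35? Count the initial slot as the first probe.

Insert 321: h=9, slot 9 empty -> index 9.
Insert 610: h=12, slot 12 empty -> index 12.
Insert 991: h=3, slot 3 empty -> index 3.
Insert 438: h=9, slot 9 occupied -> index 10.
Insert 574: h=2, slot 2 empty -> index 2.
Insert 549: h=3, slot 3 occupied -> index 4.
Insert 35: h=9, slots 9,10 occupied -> index 11.
Table: [-, -, 574, 991, 549, -, -, -, -, 321, 438, 35, 610]

3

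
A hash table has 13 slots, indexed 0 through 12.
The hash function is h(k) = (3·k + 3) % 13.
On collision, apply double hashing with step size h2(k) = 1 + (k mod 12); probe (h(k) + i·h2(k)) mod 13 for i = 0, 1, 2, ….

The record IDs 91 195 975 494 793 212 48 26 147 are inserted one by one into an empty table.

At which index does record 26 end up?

9

91 hashes to 3; slot 3 is free → place at 3.
195 hashes to 3, h2=4; 3 taken → place at 7.
975 hashes to 3, h2=4; 3,7 taken → place at 11.
494 hashes to 3, h2=3; 3 taken → place at 6.
793 hashes to 3, h2=2; 3 taken → place at 5.
212 hashes to 2; slot 2 is free → place at 2.
48 hashes to 4; slot 4 is free → place at 4.
26 hashes to 3, h2=3; 3,6 taken → place at 9.
147 hashes to 2, h2=4; 2,6 taken → place at 10.
Table: [., ., 212, 91, 48, 793, 494, 195, ., 26, 147, 975, .]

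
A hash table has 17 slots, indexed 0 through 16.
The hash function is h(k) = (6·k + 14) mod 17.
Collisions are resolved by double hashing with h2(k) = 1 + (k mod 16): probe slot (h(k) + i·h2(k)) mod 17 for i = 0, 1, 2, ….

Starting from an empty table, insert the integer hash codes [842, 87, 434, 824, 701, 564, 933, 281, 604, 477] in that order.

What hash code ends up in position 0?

842

842 hashes to 0; slot 0 is free -> place at 0.
87 hashes to 9; slot 9 is free -> place at 9.
434 hashes to 0, h2=3; 0 taken -> place at 3.
824 hashes to 11; slot 11 is free -> place at 11.
701 hashes to 4; slot 4 is free -> place at 4.
564 hashes to 15; slot 15 is free -> place at 15.
933 hashes to 2; slot 2 is free -> place at 2.
281 hashes to 0, h2=10; 0 taken -> place at 10.
604 hashes to 0, h2=13; 0 taken -> place at 13.
477 hashes to 3, h2=14; 3,0 taken -> place at 14.
Table: [842, ., 933, 434, 701, ., ., ., ., 87, 281, 824, ., 604, 477, 564, .]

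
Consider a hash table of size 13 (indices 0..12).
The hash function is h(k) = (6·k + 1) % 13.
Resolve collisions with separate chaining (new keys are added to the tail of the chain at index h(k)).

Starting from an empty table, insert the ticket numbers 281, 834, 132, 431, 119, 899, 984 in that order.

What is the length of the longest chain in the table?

Insert 281: h=10, bucket 10 empty -> new chain.
Insert 834: h=0, bucket 0 empty -> new chain.
Insert 132: h=0, bucket 0 nonempty -> append to chain.
Insert 431: h=0, bucket 0 nonempty -> append to chain.
Insert 119: h=0, bucket 0 nonempty -> append to chain.
Insert 899: h=0, bucket 0 nonempty -> append to chain.
Insert 984: h=3, bucket 3 empty -> new chain.
Final buckets:
0: 834 -> 132 -> 431 -> 119 -> 899
1: -
2: -
3: 984
4: -
5: -
6: -
7: -
8: -
9: -
10: 281
11: -
12: -

5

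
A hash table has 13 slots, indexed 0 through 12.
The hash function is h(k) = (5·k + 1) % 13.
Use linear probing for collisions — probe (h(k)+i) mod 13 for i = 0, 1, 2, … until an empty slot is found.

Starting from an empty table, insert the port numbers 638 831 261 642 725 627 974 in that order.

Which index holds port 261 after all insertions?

7

Insert 638: h=6, slot 6 empty → index 6.
Insert 831: h=9, slot 9 empty → index 9.
Insert 261: h=6, slot 6 occupied → index 7.
Insert 642: h=0, slot 0 empty → index 0.
Insert 725: h=12, slot 12 empty → index 12.
Insert 627: h=3, slot 3 empty → index 3.
Insert 974: h=9, slot 9 occupied → index 10.
Table: [642, ∅, ∅, 627, ∅, ∅, 638, 261, ∅, 831, 974, ∅, 725]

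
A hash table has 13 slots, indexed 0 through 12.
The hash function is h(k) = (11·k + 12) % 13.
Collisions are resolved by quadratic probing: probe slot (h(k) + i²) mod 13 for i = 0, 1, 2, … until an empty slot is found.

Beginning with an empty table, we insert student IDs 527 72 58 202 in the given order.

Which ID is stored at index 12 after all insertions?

527: h=11 → slot 11
72: h=11, probe 11,12 → slot 12
58: h=0 → slot 0
202: h=11, probe 11,12,2 → slot 2
Table: [58, ∅, 202, ∅, ∅, ∅, ∅, ∅, ∅, ∅, ∅, 527, 72]

72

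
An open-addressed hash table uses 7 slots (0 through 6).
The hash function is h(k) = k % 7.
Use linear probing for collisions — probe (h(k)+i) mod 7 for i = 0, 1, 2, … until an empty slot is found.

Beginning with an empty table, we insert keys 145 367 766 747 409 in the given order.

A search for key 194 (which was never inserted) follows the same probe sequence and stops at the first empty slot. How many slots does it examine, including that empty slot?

145 hashes to 5; slot 5 is free → place at 5.
367 hashes to 3; slot 3 is free → place at 3.
766 hashes to 3; 3 taken → place at 4.
747 hashes to 5; 5 taken → place at 6.
409 hashes to 3; 3,4,5,6 taken → place at 0.
Table: [409, ∅, ∅, 367, 766, 145, 747]
Lookup 194: h=5, probe 5,6,0,1 → slot 1 empty, not found.

4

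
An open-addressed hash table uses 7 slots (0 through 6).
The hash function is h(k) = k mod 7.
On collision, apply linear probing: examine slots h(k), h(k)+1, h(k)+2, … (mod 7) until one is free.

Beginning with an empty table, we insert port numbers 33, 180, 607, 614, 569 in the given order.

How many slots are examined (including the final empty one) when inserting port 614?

33: h=5 => slot 5
180: h=5, probe 5,6 => slot 6
607: h=5, probe 5,6,0 => slot 0
614: h=5, probe 5,6,0,1 => slot 1
569: h=2 => slot 2
Table: [607, 614, 569, _, _, 33, 180]

4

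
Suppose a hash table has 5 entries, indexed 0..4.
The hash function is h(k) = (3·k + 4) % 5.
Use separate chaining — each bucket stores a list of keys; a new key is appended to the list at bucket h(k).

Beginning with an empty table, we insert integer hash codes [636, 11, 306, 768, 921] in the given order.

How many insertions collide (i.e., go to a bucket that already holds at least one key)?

3

Insert 636: h=2, bucket 2 empty -> new chain.
Insert 11: h=2, bucket 2 nonempty -> append to chain.
Insert 306: h=2, bucket 2 nonempty -> append to chain.
Insert 768: h=3, bucket 3 empty -> new chain.
Insert 921: h=2, bucket 2 nonempty -> append to chain.
Final buckets:
0: _
1: _
2: 636 -> 11 -> 306 -> 921
3: 768
4: _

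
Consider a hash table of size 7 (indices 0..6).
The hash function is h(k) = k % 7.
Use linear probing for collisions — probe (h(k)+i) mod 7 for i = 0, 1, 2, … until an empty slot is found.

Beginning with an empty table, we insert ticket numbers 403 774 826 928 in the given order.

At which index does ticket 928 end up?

403 hashes to 4; slot 4 is free → place at 4.
774 hashes to 4; 4 taken → place at 5.
826 hashes to 0; slot 0 is free → place at 0.
928 hashes to 4; 4,5 taken → place at 6.
Table: [826, ., ., ., 403, 774, 928]

6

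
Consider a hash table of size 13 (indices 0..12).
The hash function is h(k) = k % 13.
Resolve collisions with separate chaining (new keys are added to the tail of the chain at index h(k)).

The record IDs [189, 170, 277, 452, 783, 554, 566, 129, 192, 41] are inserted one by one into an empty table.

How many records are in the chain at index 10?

2

189 -> bucket 7
170 -> bucket 1
277 -> bucket 4
452 -> bucket 10
783 -> bucket 3
554 -> bucket 8
566 -> bucket 7 (collision)
129 -> bucket 12
192 -> bucket 10 (collision)
41 -> bucket 2
Final buckets:
0: —
1: 170
2: 41
3: 783
4: 277
5: —
6: —
7: 189 -> 566
8: 554
9: —
10: 452 -> 192
11: —
12: 129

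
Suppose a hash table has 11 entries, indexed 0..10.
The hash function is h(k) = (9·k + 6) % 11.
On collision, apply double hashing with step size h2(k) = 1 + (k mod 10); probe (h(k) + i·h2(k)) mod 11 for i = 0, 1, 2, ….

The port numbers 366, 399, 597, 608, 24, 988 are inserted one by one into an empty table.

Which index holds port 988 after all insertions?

Insert 366: h=0, slot 0 empty -> index 0.
Insert 399: h=0, h2=10, slot 0 occupied -> index 10.
Insert 597: h=0, h2=8, slot 0 occupied -> index 8.
Insert 608: h=0, h2=9, slot 0 occupied -> index 9.
Insert 24: h=2, slot 2 empty -> index 2.
Insert 988: h=10, h2=9, slots 10,8 occupied -> index 6.
Table: [366, _, 24, _, _, _, 988, _, 597, 608, 399]

6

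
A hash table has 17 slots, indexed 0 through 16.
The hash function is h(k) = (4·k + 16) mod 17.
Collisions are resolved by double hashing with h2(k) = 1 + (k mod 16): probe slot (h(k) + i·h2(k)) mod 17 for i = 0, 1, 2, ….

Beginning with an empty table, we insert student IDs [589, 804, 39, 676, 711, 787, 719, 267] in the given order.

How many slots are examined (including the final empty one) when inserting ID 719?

Insert 589: h=9, slot 9 empty -> index 9.
Insert 804: h=2, slot 2 empty -> index 2.
Insert 39: h=2, h2=8, slot 2 occupied -> index 10.
Insert 676: h=0, slot 0 empty -> index 0.
Insert 711: h=4, slot 4 empty -> index 4.
Insert 787: h=2, h2=4, slot 2 occupied -> index 6.
Insert 719: h=2, h2=16, slot 2 occupied -> index 1.
Insert 267: h=13, slot 13 empty -> index 13.
Table: [676, 719, 804, ∅, 711, ∅, 787, ∅, ∅, 589, 39, ∅, ∅, 267, ∅, ∅, ∅]

2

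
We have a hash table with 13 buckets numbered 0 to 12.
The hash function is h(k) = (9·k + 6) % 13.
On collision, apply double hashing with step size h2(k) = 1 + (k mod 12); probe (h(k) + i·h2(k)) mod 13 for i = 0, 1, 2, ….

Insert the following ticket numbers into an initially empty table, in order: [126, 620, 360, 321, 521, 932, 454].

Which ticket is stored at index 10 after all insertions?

360

126: h=9 => slot 9
620: h=9, h2=9, probe 9,5 => slot 5
360: h=9, h2=1, probe 9,10 => slot 10
321: h=9, h2=10, probe 9,6 => slot 6
521: h=2 => slot 2
932: h=9, h2=9, probe 9,5,1 => slot 1
454: h=10, h2=11, probe 10,8 => slot 8
Table: [_, 932, 521, _, _, 620, 321, _, 454, 126, 360, _, _]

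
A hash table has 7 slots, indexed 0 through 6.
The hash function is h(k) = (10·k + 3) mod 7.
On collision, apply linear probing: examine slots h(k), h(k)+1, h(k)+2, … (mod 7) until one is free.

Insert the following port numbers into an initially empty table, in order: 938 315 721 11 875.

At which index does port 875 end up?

938: h=3 → slot 3
315: h=3, probe 3,4 → slot 4
721: h=3, probe 3,4,5 → slot 5
11: h=1 → slot 1
875: h=3, probe 3,4,5,6 → slot 6
Table: [_, 11, _, 938, 315, 721, 875]

6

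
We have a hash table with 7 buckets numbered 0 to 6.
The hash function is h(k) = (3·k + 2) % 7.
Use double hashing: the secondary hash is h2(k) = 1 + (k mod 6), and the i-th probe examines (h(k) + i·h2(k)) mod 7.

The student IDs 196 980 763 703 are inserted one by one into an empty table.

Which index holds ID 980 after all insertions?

5

196 hashes to 2; slot 2 is free => place at 2.
980 hashes to 2, h2=3; 2 taken => place at 5.
763 hashes to 2, h2=2; 2 taken => place at 4.
703 hashes to 4, h2=2; 4 taken => place at 6.
Table: [—, —, 196, —, 763, 980, 703]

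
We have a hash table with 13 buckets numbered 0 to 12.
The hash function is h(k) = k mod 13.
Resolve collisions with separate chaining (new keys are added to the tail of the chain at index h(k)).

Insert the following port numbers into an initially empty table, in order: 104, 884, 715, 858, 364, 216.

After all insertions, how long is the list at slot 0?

5

Insert 104: h=0, bucket 0 empty → new chain.
Insert 884: h=0, bucket 0 nonempty → append to chain.
Insert 715: h=0, bucket 0 nonempty → append to chain.
Insert 858: h=0, bucket 0 nonempty → append to chain.
Insert 364: h=0, bucket 0 nonempty → append to chain.
Insert 216: h=8, bucket 8 empty → new chain.
Final buckets:
0: 104 -> 884 -> 715 -> 858 -> 364
1: -
2: -
3: -
4: -
5: -
6: -
7: -
8: 216
9: -
10: -
11: -
12: -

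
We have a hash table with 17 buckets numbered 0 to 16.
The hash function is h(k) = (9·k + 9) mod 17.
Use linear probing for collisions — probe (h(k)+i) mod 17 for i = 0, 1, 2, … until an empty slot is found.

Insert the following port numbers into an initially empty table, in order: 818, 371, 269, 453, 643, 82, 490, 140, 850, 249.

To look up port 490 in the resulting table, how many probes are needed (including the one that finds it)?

5

818: h=10 => slot 10
371: h=16 => slot 16
269: h=16, probe 16,0 => slot 0
453: h=6 => slot 6
643: h=16, probe 16,0,1 => slot 1
82: h=16, probe 16,0,1,2 => slot 2
490: h=16, probe 16,0,1,2,3 => slot 3
140: h=11 => slot 11
850: h=9 => slot 9
249: h=6, probe 6,7 => slot 7
Table: [269, 643, 82, 490, —, —, 453, 249, —, 850, 818, 140, —, —, —, —, 371]
Lookup 490: h=16, probe 16,0,1,2,3 → found at 3.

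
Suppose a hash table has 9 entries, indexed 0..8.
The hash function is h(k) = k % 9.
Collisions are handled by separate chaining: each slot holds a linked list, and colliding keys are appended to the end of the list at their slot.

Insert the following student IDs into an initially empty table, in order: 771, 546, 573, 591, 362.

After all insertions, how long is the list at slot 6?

4

Insert 771: h=6, bucket 6 empty → new chain.
Insert 546: h=6, bucket 6 nonempty → append to chain.
Insert 573: h=6, bucket 6 nonempty → append to chain.
Insert 591: h=6, bucket 6 nonempty → append to chain.
Insert 362: h=2, bucket 2 empty → new chain.
Final buckets:
0: .
1: .
2: 362
3: .
4: .
5: .
6: 771 -> 546 -> 573 -> 591
7: .
8: .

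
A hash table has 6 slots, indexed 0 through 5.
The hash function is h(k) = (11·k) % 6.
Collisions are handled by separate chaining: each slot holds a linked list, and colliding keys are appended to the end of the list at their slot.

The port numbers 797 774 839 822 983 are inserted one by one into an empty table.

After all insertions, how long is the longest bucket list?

797 → bucket 1
774 → bucket 0
839 → bucket 1 (collision)
822 → bucket 0 (collision)
983 → bucket 1 (collision)
Final buckets:
0: 774 -> 822
1: 797 -> 839 -> 983
2: —
3: —
4: —
5: —

3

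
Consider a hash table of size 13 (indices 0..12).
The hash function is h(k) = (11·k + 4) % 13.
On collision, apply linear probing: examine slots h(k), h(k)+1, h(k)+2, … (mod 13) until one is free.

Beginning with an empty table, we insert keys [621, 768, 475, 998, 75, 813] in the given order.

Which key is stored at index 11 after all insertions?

998

Insert 621: h=10, slot 10 empty => index 10.
Insert 768: h=2, slot 2 empty => index 2.
Insert 475: h=3, slot 3 empty => index 3.
Insert 998: h=10, slot 10 occupied => index 11.
Insert 75: h=10, slots 10,11 occupied => index 12.
Insert 813: h=3, slot 3 occupied => index 4.
Table: [., ., 768, 475, 813, ., ., ., ., ., 621, 998, 75]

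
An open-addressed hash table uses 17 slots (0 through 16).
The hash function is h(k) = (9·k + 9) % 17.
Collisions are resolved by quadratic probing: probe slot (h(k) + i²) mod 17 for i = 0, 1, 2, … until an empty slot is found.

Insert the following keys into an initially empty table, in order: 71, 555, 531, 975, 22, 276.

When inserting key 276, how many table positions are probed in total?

71: h=2 -> slot 2
555: h=6 -> slot 6
531: h=11 -> slot 11
975: h=12 -> slot 12
22: h=3 -> slot 3
276: h=11, probe 11,12,15 -> slot 15
Table: [_, _, 71, 22, _, _, 555, _, _, _, _, 531, 975, _, _, 276, _]

3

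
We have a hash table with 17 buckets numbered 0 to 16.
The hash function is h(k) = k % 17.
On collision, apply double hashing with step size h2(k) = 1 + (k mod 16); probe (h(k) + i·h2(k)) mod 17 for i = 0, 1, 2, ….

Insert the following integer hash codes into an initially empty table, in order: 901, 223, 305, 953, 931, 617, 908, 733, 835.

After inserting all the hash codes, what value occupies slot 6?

835

901 hashes to 0; slot 0 is free -> place at 0.
223 hashes to 2; slot 2 is free -> place at 2.
305 hashes to 16; slot 16 is free -> place at 16.
953 hashes to 1; slot 1 is free -> place at 1.
931 hashes to 13; slot 13 is free -> place at 13.
617 hashes to 5; slot 5 is free -> place at 5.
908 hashes to 7; slot 7 is free -> place at 7.
733 hashes to 2, h2=14; 2,16,13 taken -> place at 10.
835 hashes to 2, h2=4; 2 taken -> place at 6.
Table: [901, 953, 223, ., ., 617, 835, 908, ., ., 733, ., ., 931, ., ., 305]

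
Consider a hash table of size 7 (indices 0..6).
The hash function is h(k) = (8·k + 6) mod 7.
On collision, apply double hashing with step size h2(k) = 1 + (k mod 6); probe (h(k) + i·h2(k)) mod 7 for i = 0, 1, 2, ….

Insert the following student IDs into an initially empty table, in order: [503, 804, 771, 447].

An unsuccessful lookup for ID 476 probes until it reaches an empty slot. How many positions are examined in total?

503 hashes to 5; slot 5 is free -> place at 5.
804 hashes to 5, h2=1; 5 taken -> place at 6.
771 hashes to 0; slot 0 is free -> place at 0.
447 hashes to 5, h2=4; 5 taken -> place at 2.
Table: [771, ., 447, ., ., 503, 804]
Lookup 476: h=6, h2=3, probe 6,2,5,1 → slot 1 empty, not found.

4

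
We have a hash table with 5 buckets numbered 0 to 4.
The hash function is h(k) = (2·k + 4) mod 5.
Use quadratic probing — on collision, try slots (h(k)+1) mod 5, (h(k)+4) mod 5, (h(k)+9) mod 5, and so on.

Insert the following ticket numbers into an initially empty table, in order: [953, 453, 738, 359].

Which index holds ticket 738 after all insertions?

Insert 953: h=0, slot 0 empty => index 0.
Insert 453: h=0, slot 0 occupied => index 1.
Insert 738: h=0, slots 0,1 occupied => index 4.
Insert 359: h=2, slot 2 empty => index 2.
Table: [953, 453, 359, ., 738]

4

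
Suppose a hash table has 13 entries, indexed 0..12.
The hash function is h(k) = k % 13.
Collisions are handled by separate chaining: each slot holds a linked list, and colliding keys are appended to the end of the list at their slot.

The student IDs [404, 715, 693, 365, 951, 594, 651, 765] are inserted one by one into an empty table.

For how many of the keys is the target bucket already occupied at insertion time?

Insert 404: h=1, bucket 1 empty -> new chain.
Insert 715: h=0, bucket 0 empty -> new chain.
Insert 693: h=4, bucket 4 empty -> new chain.
Insert 365: h=1, bucket 1 nonempty -> append to chain.
Insert 951: h=2, bucket 2 empty -> new chain.
Insert 594: h=9, bucket 9 empty -> new chain.
Insert 651: h=1, bucket 1 nonempty -> append to chain.
Insert 765: h=11, bucket 11 empty -> new chain.
Final buckets:
0: 715
1: 404 -> 365 -> 651
2: 951
3: —
4: 693
5: —
6: —
7: —
8: —
9: 594
10: —
11: 765
12: —

2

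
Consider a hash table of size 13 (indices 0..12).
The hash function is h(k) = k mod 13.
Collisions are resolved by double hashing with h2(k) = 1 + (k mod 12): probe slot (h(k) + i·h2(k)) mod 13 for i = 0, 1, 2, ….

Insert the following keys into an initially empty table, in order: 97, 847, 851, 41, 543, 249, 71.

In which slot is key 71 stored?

4

97: h=6 => slot 6
847: h=2 => slot 2
851: h=6, h2=12, probe 6,5 => slot 5
41: h=2, h2=6, probe 2,8 => slot 8
543: h=10 => slot 10
249: h=2, h2=10, probe 2,12 => slot 12
71: h=6, h2=12, probe 6,5,4 => slot 4
Table: [_, _, 847, _, 71, 851, 97, _, 41, _, 543, _, 249]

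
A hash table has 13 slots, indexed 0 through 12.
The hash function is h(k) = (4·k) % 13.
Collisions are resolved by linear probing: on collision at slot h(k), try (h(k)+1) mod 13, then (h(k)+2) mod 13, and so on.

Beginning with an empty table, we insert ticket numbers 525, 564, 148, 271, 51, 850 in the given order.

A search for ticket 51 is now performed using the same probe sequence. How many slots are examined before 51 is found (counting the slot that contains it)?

525: h=7 -> slot 7
564: h=7, probe 7,8 -> slot 8
148: h=7, probe 7,8,9 -> slot 9
271: h=5 -> slot 5
51: h=9, probe 9,10 -> slot 10
850: h=7, probe 7,8,9,10,11 -> slot 11
Table: [—, —, —, —, —, 271, —, 525, 564, 148, 51, 850, —]
Lookup 51: h=9, probe 9,10 → found at 10.

2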